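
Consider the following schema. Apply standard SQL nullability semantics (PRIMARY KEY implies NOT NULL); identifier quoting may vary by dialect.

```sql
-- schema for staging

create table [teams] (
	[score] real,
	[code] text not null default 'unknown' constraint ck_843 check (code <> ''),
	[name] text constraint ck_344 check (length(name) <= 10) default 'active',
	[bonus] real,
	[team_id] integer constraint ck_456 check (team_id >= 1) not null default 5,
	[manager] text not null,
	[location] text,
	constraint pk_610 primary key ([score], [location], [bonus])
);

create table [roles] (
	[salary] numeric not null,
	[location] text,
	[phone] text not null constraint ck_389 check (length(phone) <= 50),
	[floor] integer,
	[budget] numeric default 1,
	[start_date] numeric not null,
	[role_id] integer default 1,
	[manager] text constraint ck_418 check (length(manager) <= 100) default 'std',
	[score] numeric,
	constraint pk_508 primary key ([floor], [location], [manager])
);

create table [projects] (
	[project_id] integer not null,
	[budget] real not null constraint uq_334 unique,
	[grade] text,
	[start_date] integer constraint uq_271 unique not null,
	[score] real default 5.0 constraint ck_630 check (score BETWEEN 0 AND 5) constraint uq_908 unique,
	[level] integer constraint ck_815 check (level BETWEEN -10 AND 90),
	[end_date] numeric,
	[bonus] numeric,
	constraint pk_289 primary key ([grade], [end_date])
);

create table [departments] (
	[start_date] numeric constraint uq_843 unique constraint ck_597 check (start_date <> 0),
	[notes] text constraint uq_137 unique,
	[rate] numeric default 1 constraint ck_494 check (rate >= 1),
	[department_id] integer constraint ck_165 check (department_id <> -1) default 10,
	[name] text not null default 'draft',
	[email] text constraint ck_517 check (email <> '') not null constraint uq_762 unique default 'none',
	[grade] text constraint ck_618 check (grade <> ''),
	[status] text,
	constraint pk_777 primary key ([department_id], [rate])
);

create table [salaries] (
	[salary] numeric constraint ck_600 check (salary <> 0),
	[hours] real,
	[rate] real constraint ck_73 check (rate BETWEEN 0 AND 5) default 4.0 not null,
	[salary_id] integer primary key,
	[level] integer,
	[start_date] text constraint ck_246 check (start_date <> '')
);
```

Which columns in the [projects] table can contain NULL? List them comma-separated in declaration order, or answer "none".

score, level, bonus

- project_id: declared NOT NULL → not nullable.
- budget: declared NOT NULL → not nullable.
- grade: part of the PRIMARY KEY, which implies NOT NULL → not nullable.
- start_date: declared NOT NULL → not nullable.
- score: CHECK does not forbid NULL (a CHECK constraint passes when its expression is NULL) → nullable.
- level: CHECK does not forbid NULL (a CHECK constraint passes when its expression is NULL) → nullable.
- end_date: part of the PRIMARY KEY, which implies NOT NULL → not nullable.
- bonus: no NOT NULL constraint applies → nullable.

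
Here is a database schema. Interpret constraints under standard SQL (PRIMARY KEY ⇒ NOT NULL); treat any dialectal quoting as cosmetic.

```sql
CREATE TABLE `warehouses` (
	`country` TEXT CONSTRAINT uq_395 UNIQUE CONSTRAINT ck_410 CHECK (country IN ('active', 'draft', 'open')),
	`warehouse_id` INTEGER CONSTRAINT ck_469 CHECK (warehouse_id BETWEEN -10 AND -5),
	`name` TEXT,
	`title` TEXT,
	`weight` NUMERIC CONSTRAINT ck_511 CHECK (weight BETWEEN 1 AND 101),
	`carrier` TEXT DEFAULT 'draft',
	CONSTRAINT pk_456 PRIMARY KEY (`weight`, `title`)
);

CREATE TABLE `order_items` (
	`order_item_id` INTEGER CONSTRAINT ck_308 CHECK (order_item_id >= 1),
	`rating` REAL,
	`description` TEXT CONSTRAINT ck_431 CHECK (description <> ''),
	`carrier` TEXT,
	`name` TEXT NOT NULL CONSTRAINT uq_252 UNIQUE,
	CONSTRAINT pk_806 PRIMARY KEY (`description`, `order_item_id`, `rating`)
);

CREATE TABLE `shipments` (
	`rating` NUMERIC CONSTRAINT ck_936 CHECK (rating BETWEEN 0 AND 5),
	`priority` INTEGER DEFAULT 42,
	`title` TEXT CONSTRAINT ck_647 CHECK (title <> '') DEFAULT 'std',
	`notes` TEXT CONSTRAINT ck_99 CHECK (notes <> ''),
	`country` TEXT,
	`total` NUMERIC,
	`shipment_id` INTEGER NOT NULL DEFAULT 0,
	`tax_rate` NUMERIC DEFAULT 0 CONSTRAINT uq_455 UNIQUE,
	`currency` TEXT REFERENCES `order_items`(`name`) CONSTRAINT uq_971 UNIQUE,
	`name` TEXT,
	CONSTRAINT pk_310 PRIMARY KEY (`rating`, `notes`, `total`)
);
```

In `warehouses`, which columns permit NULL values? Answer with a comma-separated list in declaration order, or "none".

country, warehouse_id, name, carrier

- country: CHECK does not forbid NULL (a CHECK constraint passes when its expression is NULL) → nullable.
- warehouse_id: CHECK does not forbid NULL (a CHECK constraint passes when its expression is NULL) → nullable.
- name: no NOT NULL constraint applies → nullable.
- title: part of the PRIMARY KEY, which implies NOT NULL → not nullable.
- weight: part of the PRIMARY KEY, which implies NOT NULL → not nullable.
- carrier: DEFAULT only fills an omitted column; an explicit NULL is still allowed → nullable.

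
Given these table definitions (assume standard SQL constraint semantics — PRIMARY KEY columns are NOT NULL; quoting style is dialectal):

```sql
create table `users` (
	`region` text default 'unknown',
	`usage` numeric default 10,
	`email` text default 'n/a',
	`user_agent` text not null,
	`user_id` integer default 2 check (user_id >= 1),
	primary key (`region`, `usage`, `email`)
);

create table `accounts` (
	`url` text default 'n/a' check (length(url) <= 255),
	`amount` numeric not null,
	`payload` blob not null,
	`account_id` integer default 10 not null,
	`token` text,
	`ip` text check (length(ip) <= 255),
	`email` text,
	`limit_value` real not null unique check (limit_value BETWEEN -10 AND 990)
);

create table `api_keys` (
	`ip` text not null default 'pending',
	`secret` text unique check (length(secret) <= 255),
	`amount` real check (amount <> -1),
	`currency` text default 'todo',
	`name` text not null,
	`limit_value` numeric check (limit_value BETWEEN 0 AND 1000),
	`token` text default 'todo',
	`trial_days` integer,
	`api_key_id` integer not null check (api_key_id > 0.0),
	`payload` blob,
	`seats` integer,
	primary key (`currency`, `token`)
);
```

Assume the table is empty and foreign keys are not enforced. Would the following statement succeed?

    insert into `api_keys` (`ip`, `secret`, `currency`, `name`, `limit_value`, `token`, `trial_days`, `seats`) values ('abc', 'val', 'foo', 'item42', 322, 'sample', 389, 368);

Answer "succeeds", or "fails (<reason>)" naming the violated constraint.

api_key_id is omitted from the column list and has no DEFAULT, so it would receive NULL.
But api_key_id is declared NOT NULL.

fails (NOT NULL on api_key_id)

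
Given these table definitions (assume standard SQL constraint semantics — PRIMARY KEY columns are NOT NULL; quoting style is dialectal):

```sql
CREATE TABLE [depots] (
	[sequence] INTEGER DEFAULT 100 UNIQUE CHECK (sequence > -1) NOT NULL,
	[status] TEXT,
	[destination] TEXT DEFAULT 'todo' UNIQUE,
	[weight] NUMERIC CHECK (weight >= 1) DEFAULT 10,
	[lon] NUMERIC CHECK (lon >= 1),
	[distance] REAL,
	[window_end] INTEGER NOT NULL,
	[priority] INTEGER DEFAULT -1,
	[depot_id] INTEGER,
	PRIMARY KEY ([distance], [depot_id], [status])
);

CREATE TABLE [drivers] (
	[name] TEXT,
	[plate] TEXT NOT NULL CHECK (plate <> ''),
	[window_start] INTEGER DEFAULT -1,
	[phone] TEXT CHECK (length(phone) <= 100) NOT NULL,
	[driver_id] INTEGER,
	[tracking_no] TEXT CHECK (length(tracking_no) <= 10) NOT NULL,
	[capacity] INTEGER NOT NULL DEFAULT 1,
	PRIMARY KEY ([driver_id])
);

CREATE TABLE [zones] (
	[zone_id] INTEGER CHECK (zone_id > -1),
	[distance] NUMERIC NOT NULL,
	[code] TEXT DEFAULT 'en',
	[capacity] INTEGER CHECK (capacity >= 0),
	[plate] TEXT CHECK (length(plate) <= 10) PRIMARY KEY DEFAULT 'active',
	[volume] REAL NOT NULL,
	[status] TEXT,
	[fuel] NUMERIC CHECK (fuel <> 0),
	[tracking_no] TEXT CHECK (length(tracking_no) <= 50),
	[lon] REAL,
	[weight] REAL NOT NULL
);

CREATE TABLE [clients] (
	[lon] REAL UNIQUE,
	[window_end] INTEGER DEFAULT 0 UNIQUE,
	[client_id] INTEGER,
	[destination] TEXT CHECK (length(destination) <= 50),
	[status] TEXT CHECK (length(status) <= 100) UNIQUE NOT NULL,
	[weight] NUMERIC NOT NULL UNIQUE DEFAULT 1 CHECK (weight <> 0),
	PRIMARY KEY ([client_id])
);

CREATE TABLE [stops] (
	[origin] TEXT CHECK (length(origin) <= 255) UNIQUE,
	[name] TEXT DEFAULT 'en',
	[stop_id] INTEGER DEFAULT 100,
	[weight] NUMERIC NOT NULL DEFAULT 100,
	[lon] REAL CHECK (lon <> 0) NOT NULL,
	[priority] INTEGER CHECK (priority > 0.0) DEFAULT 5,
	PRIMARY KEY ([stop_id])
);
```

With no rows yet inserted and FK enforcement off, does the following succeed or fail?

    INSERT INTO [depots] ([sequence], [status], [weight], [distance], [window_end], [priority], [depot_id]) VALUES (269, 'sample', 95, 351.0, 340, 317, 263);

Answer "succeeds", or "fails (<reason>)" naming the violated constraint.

NOT NULL columns: depot_id is supplied; distance is supplied; sequence is supplied; status is supplied; window_end is supplied.
CHECK constraints: 269 satisfies (sequence > -1); 95 satisfies (weight >= 1).
No constraint is violated.

succeeds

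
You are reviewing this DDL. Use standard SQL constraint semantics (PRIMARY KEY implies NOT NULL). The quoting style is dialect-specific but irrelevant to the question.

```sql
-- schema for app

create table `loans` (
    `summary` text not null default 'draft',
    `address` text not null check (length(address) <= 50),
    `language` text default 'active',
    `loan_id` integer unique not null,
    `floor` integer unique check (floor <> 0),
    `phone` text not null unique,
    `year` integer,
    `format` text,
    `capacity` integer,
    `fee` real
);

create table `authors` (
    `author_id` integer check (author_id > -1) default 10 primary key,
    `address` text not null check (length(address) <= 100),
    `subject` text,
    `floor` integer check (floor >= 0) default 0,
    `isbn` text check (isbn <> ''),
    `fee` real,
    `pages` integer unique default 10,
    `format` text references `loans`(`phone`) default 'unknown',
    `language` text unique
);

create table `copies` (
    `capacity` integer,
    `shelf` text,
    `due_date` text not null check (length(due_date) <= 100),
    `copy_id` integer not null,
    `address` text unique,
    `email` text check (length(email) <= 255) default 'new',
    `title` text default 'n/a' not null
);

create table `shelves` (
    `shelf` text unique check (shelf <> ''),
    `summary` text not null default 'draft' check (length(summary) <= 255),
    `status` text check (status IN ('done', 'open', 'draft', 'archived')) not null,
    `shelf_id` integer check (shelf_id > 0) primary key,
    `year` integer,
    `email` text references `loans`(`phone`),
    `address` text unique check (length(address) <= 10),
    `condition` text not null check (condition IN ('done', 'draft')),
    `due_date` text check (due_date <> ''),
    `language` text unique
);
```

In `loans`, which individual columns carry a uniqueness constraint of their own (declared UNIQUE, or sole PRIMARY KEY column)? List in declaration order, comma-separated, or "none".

- summary: no UNIQUE or single-column PK constraint.
- address: no UNIQUE or single-column PK constraint.
- language: no UNIQUE or single-column PK constraint.
- loan_id: declared UNIQUE → unique.
- floor: declared UNIQUE → unique.
- phone: declared UNIQUE → unique.
- year: no UNIQUE or single-column PK constraint.
- format: no UNIQUE or single-column PK constraint.
- capacity: no UNIQUE or single-column PK constraint.
- fee: no UNIQUE or single-column PK constraint.

loan_id, floor, phone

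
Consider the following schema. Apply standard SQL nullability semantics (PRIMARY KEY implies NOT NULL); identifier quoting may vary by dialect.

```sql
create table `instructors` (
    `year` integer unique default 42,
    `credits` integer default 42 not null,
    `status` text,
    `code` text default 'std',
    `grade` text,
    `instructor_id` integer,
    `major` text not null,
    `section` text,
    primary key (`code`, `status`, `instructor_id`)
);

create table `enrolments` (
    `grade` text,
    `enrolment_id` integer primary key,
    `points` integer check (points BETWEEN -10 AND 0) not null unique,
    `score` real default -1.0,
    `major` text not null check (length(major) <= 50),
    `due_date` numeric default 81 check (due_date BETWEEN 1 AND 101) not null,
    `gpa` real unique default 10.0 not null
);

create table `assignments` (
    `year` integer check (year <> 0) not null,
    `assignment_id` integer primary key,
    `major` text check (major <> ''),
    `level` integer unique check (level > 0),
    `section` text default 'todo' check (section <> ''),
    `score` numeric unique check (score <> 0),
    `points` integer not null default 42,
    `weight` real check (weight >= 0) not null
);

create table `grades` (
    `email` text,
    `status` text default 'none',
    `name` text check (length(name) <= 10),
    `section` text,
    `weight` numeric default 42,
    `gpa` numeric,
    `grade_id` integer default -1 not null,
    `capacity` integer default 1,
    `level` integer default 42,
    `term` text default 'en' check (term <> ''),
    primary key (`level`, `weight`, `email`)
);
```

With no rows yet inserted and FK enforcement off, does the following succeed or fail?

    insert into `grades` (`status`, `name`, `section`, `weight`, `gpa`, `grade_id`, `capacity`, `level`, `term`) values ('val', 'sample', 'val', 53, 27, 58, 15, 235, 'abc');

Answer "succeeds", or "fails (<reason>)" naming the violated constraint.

email is omitted from the column list and has no DEFAULT, so it would receive NULL.
But email is part of the PRIMARY KEY (implied NOT NULL).

fails (NOT NULL on email)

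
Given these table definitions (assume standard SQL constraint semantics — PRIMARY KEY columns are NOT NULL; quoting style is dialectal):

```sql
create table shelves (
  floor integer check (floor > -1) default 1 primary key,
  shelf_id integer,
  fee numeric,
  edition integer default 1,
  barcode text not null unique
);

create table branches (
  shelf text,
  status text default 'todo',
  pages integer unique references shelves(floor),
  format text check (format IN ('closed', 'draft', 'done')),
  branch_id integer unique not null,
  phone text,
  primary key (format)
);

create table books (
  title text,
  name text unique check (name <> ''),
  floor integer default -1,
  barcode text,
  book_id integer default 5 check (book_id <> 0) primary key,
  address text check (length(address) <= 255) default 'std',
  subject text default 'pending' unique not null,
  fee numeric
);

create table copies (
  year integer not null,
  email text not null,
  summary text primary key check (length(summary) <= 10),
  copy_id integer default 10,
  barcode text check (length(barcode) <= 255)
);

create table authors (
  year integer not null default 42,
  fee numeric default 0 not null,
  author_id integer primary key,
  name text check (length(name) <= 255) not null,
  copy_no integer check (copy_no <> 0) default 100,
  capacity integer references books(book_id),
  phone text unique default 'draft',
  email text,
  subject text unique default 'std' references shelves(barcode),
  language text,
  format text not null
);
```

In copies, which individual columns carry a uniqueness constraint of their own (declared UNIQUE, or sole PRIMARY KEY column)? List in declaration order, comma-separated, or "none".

summary

- year: no UNIQUE or single-column PK constraint.
- email: no UNIQUE or single-column PK constraint.
- summary: single-column PRIMARY KEY → unique.
- copy_id: no UNIQUE or single-column PK constraint.
- barcode: no UNIQUE or single-column PK constraint.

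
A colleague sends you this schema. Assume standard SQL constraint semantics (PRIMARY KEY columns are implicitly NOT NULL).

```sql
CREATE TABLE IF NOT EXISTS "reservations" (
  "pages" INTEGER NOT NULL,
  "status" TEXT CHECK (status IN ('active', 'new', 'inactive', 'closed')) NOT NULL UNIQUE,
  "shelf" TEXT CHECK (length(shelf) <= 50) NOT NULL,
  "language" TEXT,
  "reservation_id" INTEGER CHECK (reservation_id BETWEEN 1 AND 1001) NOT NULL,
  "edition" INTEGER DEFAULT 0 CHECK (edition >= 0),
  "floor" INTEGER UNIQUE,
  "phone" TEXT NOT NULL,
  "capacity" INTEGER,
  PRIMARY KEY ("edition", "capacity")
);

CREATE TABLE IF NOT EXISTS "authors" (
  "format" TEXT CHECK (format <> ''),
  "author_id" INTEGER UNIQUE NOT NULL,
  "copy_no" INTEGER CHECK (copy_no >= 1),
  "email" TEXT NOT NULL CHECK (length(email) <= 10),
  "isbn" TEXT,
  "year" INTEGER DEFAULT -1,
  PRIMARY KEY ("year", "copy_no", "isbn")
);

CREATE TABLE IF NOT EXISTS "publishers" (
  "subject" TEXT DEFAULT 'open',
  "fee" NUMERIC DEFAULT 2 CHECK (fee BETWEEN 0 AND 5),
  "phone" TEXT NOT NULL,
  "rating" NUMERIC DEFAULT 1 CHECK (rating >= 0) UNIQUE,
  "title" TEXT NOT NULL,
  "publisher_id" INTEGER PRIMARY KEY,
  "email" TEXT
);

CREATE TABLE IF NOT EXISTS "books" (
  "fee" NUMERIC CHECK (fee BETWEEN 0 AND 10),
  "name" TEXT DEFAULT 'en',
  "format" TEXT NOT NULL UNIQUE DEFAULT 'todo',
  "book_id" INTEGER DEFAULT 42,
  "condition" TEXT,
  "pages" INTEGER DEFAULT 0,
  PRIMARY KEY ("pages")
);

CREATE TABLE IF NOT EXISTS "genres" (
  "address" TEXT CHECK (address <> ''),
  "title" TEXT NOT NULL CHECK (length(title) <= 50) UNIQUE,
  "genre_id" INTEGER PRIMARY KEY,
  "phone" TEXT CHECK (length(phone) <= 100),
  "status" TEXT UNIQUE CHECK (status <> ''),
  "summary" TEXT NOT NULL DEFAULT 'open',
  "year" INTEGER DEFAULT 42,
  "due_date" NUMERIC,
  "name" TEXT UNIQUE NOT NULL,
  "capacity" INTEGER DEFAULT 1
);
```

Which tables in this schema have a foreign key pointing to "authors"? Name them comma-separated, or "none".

none

No REFERENCES clause anywhere in the schema names authors.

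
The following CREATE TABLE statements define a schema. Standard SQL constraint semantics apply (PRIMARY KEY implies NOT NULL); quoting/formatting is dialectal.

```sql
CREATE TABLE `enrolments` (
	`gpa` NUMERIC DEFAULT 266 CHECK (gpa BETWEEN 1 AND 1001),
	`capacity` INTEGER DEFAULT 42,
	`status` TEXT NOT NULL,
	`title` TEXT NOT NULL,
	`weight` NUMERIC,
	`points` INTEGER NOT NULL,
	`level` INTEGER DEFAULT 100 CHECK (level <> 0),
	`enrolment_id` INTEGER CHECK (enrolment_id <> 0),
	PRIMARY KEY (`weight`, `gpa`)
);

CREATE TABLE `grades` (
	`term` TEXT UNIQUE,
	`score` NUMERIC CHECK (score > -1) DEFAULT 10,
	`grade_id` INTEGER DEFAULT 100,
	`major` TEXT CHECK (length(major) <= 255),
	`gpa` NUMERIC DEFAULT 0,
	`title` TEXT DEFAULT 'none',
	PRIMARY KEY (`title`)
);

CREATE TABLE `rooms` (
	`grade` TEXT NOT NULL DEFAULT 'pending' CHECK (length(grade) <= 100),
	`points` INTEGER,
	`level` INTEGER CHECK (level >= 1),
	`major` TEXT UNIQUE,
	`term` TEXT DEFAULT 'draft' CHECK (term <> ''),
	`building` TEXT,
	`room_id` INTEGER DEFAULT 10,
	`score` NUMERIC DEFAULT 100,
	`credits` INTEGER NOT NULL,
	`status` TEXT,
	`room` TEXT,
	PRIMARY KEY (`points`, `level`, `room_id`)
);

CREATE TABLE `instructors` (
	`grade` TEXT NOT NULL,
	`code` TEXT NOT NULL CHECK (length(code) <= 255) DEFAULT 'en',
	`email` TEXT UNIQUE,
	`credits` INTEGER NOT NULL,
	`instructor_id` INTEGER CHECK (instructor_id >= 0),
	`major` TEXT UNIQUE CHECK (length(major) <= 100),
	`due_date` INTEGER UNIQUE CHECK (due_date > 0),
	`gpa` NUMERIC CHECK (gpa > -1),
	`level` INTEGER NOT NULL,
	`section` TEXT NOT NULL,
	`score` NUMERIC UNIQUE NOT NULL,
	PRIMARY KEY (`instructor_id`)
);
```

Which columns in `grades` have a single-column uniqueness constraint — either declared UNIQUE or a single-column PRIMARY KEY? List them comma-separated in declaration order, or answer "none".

- term: declared UNIQUE → unique.
- score: no UNIQUE or single-column PK constraint.
- grade_id: no UNIQUE or single-column PK constraint.
- major: no UNIQUE or single-column PK constraint.
- gpa: no UNIQUE or single-column PK constraint.
- title: single-column PRIMARY KEY → unique.

term, title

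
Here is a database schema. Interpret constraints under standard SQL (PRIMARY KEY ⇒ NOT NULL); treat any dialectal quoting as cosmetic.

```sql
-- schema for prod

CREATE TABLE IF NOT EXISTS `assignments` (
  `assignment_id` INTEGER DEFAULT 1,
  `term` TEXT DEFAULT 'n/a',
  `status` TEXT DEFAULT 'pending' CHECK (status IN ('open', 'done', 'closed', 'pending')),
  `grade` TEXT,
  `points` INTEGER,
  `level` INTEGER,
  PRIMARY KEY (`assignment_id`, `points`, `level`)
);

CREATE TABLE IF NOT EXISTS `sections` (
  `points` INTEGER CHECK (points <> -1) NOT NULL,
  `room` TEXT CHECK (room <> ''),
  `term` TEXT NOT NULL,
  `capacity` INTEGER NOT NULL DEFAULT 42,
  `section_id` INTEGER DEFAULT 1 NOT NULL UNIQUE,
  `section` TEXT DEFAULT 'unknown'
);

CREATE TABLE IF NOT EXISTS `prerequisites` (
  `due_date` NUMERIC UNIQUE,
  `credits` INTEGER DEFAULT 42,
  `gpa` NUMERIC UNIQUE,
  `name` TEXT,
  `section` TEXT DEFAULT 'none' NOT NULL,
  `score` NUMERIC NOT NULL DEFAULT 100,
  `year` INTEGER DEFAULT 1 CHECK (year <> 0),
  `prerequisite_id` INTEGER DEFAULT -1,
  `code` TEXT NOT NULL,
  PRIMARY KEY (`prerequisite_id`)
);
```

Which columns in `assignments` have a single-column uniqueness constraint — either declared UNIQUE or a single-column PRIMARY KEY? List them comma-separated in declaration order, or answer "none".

- assignment_id: part of a composite PRIMARY KEY — only the tuple is unique, not this column on its own.
- term: no UNIQUE or single-column PK constraint.
- status: no UNIQUE or single-column PK constraint.
- grade: no UNIQUE or single-column PK constraint.
- points: part of a composite PRIMARY KEY — only the tuple is unique, not this column on its own.
- level: part of a composite PRIMARY KEY — only the tuple is unique, not this column on its own.

none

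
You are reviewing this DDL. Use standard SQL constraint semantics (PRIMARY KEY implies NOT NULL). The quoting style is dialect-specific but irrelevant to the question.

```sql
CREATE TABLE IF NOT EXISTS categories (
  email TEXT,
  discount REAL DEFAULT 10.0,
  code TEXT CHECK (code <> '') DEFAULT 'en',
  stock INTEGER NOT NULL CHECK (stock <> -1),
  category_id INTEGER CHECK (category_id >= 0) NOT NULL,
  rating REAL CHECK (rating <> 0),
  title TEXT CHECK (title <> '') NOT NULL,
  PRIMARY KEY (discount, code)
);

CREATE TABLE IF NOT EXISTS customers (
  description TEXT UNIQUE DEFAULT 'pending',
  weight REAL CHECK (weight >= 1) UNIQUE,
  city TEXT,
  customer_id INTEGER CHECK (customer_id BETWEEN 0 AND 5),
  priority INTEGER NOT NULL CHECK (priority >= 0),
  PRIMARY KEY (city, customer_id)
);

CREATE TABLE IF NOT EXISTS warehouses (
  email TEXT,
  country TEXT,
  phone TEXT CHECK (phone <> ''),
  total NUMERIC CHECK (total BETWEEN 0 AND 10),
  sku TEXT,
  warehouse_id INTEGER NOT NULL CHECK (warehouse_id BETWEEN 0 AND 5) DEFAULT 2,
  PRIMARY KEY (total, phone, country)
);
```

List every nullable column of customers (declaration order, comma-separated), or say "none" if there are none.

- description: UNIQUE does not imply NOT NULL → nullable.
- weight: CHECK does not forbid NULL (a CHECK constraint passes when its expression is NULL) → nullable.
- city: part of the PRIMARY KEY, which implies NOT NULL → not nullable.
- customer_id: part of the PRIMARY KEY, which implies NOT NULL → not nullable.
- priority: declared NOT NULL → not nullable.

description, weight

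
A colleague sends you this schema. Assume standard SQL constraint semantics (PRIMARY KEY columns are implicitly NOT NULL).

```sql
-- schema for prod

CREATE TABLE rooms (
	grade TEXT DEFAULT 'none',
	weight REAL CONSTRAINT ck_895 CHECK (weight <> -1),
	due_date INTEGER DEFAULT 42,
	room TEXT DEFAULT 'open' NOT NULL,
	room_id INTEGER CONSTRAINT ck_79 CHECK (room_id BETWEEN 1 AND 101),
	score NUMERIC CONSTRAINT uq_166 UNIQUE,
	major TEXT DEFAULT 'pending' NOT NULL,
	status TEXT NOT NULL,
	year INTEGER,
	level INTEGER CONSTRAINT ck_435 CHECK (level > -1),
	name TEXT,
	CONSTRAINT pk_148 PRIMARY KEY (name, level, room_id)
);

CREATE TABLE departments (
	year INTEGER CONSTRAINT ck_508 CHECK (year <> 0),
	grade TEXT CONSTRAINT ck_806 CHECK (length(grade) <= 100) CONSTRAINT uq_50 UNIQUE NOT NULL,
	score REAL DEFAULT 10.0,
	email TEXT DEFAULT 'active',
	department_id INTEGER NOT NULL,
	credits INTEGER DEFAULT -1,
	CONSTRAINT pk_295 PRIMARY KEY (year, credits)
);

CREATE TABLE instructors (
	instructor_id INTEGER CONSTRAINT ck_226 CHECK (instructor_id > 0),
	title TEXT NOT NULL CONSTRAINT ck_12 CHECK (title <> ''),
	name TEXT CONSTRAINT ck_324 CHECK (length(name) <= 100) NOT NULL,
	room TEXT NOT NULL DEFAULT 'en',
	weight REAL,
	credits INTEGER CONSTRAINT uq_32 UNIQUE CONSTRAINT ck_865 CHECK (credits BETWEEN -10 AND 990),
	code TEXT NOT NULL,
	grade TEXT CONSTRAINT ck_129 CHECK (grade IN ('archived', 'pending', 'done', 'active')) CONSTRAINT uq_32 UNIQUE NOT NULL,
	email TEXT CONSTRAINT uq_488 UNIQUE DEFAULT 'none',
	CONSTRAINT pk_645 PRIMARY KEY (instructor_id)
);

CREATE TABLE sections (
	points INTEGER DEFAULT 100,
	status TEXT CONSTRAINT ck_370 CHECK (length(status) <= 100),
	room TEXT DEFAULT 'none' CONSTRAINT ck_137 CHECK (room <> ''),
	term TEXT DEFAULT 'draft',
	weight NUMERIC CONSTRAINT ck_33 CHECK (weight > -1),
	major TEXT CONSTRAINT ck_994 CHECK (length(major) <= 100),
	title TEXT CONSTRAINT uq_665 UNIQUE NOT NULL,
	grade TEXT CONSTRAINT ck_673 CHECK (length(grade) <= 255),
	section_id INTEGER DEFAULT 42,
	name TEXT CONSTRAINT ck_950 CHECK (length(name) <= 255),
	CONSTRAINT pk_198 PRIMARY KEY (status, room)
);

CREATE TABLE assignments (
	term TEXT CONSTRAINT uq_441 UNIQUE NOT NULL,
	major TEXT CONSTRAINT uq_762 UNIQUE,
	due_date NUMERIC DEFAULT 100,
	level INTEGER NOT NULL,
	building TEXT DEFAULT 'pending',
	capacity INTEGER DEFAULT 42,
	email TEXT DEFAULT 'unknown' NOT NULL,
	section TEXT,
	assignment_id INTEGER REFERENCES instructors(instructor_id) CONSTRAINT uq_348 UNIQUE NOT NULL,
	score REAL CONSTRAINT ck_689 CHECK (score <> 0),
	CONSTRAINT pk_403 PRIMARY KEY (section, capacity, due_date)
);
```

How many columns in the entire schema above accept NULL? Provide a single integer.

20

rooms: 5 nullable (grade, weight, due_date, score, year — PK (name, level, room_id) and explicit NOT NULL columns excluded).
departments: 2 nullable (score, email — PK (year, credits) and explicit NOT NULL columns excluded).
instructors: 3 nullable (weight, credits, email — PK (instructor_id) and explicit NOT NULL columns excluded).
sections: 7 nullable (points, term, weight, major, grade, section_id, name — PK (status, room) and explicit NOT NULL columns excluded).
assignments: 3 nullable (major, building, score — PK (section, capacity, due_date) and explicit NOT NULL columns excluded).
Total: 5 + 2 + 3 + 7 + 3 = 20.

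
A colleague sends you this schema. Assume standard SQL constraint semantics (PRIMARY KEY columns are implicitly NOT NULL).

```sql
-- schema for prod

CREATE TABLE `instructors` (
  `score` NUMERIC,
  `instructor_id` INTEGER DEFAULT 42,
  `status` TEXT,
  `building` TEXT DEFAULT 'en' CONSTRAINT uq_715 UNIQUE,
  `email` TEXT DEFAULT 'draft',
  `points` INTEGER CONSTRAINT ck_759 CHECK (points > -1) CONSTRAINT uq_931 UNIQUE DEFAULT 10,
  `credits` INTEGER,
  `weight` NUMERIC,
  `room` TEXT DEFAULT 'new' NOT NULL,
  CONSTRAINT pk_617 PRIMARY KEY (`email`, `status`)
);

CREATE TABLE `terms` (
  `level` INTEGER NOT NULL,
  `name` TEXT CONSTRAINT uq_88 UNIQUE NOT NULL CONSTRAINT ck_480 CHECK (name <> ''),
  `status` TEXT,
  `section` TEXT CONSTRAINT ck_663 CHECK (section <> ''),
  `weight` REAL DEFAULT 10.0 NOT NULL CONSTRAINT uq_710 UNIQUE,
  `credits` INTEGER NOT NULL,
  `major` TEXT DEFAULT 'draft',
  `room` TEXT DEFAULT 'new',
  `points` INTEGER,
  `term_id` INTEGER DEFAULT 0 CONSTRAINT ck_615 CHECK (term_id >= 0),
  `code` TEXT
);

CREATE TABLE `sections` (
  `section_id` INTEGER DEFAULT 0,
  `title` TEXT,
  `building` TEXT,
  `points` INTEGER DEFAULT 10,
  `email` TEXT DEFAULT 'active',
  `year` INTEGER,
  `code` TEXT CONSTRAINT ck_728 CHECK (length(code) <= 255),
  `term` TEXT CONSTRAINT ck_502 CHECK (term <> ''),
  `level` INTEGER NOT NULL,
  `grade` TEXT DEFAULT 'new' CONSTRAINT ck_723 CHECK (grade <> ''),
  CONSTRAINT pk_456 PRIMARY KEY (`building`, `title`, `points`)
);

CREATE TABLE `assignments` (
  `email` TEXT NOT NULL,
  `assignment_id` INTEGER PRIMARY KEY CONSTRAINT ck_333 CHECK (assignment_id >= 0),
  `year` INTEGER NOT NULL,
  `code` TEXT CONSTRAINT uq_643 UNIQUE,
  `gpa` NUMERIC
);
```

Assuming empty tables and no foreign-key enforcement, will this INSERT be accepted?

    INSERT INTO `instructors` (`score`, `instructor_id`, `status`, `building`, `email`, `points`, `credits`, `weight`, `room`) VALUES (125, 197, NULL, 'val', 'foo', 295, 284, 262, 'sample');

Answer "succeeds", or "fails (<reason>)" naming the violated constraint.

fails (NOT NULL on status)

status is explicitly set to NULL, but status is part of the PRIMARY KEY (implied NOT NULL).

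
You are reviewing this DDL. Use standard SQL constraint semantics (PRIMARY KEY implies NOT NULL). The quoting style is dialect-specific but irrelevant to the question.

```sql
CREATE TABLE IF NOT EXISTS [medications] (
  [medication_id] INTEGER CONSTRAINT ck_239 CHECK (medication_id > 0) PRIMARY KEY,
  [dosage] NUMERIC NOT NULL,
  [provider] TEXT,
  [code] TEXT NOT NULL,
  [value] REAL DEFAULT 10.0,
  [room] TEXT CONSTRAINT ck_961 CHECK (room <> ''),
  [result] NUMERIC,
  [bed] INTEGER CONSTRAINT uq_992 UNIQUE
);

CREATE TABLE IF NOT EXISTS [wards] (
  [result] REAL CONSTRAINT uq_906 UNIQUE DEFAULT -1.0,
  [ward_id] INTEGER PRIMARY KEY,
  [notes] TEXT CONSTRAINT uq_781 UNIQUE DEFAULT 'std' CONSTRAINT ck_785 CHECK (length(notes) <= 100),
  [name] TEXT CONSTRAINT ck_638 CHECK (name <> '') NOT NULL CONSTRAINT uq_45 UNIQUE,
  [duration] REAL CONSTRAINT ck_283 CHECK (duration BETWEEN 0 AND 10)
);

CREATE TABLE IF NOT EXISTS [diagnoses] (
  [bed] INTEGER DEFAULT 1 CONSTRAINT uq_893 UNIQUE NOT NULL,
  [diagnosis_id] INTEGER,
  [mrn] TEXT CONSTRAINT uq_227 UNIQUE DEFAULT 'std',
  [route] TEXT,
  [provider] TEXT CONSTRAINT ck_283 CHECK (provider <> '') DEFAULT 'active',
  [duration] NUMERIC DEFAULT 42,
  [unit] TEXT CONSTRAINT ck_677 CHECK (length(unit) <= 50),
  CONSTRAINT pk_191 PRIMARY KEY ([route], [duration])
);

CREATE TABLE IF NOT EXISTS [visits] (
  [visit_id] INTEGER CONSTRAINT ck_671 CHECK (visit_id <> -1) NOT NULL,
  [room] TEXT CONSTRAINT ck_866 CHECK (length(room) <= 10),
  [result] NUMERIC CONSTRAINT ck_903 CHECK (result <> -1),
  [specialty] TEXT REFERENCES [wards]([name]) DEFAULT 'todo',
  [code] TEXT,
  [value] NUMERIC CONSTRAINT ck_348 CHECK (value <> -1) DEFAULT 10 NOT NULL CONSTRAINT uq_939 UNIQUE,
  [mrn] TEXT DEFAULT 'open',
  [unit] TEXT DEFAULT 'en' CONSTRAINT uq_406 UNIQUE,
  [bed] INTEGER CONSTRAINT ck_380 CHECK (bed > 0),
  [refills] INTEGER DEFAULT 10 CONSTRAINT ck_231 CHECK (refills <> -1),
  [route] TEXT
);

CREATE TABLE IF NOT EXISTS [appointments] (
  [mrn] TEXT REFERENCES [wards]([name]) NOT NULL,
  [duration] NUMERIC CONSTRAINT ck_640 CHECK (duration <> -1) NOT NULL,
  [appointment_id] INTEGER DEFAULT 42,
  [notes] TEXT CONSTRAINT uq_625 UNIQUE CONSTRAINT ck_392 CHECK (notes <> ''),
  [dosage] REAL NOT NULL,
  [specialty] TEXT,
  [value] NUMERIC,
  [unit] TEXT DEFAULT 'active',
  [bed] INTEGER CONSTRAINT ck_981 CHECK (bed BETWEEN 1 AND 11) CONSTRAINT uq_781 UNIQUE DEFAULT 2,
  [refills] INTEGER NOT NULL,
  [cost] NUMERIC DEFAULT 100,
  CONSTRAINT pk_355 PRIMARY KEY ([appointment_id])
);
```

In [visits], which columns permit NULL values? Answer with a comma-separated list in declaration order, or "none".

- visit_id: declared NOT NULL → not nullable.
- room: CHECK does not forbid NULL (a CHECK constraint passes when its expression is NULL) → nullable.
- result: CHECK does not forbid NULL (a CHECK constraint passes when its expression is NULL) → nullable.
- specialty: a foreign key column may be NULL unless separately constrained → nullable.
- code: no NOT NULL constraint applies → nullable.
- value: declared NOT NULL → not nullable.
- mrn: DEFAULT only fills an omitted column; an explicit NULL is still allowed → nullable.
- unit: UNIQUE does not imply NOT NULL → nullable.
- bed: CHECK does not forbid NULL (a CHECK constraint passes when its expression is NULL) → nullable.
- refills: CHECK does not forbid NULL (a CHECK constraint passes when its expression is NULL) → nullable.
- route: no NOT NULL constraint applies → nullable.

room, result, specialty, code, mrn, unit, bed, refills, route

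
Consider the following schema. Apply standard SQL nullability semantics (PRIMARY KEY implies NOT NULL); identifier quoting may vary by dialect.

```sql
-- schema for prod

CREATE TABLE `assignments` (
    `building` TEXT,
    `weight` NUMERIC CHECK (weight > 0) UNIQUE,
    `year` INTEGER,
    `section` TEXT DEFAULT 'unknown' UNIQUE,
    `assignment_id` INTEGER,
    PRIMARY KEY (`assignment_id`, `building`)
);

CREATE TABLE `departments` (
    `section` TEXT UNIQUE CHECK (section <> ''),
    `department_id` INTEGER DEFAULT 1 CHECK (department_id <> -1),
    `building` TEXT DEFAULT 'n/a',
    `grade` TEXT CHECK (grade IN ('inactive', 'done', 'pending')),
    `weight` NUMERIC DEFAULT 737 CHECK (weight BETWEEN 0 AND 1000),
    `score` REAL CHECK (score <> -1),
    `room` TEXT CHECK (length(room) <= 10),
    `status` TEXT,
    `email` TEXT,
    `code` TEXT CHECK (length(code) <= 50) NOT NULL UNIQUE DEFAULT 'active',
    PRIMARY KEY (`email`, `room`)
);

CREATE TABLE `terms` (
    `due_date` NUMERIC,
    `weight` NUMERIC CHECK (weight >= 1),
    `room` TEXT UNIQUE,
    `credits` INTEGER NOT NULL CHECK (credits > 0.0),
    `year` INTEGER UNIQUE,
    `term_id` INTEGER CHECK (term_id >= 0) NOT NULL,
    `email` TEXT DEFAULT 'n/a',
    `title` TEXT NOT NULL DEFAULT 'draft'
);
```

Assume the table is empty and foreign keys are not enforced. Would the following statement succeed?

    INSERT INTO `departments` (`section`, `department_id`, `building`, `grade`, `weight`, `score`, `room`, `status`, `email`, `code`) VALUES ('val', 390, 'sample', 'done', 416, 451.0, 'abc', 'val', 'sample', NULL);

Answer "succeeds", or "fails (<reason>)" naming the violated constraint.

fails (NOT NULL on code)

code is explicitly set to NULL, but code is declared NOT NULL.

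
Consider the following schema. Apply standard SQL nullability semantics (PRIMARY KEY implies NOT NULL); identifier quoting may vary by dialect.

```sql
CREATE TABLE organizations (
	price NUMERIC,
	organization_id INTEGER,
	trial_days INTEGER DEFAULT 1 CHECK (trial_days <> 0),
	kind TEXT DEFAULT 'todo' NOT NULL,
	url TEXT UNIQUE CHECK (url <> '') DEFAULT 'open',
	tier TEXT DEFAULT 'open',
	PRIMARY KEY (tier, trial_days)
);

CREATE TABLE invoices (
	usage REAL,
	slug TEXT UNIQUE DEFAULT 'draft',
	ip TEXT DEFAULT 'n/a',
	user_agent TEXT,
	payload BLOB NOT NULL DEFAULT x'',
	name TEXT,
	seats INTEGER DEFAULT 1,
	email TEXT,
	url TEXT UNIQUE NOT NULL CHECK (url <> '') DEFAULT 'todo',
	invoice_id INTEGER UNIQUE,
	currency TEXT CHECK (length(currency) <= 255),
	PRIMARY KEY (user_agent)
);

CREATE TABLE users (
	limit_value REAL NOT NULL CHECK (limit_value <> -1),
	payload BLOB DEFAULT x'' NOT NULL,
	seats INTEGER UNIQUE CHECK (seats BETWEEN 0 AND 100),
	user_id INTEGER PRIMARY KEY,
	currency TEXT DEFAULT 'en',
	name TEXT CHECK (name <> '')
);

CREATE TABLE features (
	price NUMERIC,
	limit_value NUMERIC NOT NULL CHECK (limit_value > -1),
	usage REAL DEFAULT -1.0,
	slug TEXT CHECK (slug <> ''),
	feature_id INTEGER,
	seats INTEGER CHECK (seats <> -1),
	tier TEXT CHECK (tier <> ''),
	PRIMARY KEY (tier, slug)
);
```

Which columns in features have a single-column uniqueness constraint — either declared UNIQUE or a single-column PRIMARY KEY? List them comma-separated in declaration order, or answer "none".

none

- price: no UNIQUE or single-column PK constraint.
- limit_value: no UNIQUE or single-column PK constraint.
- usage: no UNIQUE or single-column PK constraint.
- slug: part of a composite PRIMARY KEY — only the tuple is unique, not this column on its own.
- feature_id: no UNIQUE or single-column PK constraint.
- seats: no UNIQUE or single-column PK constraint.
- tier: part of a composite PRIMARY KEY — only the tuple is unique, not this column on its own.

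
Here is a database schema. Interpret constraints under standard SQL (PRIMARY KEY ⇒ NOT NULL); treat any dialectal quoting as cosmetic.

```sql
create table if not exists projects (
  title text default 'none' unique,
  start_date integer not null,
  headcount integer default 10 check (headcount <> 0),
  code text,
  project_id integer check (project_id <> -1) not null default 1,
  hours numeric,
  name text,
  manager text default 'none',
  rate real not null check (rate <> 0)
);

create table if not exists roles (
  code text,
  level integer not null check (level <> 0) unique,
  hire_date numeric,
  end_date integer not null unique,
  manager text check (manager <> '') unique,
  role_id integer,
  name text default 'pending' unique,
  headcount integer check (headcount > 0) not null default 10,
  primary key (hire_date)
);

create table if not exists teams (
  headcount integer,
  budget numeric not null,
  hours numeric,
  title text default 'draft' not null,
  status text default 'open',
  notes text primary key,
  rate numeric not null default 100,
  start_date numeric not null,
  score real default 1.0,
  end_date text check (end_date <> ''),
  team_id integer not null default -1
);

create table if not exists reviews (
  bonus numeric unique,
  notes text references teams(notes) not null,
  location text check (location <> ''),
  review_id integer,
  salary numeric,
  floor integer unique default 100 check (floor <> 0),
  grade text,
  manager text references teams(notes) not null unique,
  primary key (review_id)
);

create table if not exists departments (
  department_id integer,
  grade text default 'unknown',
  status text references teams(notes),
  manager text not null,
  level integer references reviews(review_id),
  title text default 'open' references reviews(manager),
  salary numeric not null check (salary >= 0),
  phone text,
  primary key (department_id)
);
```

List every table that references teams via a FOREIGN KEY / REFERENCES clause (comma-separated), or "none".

reviews, departments

- reviews.notes references teams(notes).
- reviews.manager references teams(notes).
- departments.status references teams(notes).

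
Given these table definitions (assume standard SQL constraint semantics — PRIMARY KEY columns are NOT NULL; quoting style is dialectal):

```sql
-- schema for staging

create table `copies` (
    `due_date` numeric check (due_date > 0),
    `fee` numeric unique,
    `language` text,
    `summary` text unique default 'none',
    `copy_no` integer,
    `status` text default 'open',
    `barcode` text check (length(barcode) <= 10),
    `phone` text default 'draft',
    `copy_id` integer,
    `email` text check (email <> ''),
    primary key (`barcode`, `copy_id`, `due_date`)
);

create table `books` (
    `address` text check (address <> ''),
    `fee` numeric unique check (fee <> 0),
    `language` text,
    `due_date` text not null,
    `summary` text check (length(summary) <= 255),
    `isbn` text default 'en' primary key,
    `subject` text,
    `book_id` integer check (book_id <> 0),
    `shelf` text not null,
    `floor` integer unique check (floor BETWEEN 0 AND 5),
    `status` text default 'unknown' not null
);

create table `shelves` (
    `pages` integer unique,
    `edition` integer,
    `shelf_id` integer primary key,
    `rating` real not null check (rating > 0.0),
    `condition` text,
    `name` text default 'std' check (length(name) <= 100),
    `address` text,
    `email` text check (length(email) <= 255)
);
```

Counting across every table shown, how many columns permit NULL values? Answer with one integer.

copies: 7 nullable (fee, language, summary, copy_no, status, phone, email — PK (barcode, copy_id, due_date) and explicit NOT NULL columns excluded).
books: 7 nullable (address, fee, language, summary, subject, book_id, floor — PK (isbn) and explicit NOT NULL columns excluded).
shelves: 6 nullable (pages, edition, condition, name, address, email — PK (shelf_id) and explicit NOT NULL columns excluded).
Total: 7 + 7 + 6 = 20.

20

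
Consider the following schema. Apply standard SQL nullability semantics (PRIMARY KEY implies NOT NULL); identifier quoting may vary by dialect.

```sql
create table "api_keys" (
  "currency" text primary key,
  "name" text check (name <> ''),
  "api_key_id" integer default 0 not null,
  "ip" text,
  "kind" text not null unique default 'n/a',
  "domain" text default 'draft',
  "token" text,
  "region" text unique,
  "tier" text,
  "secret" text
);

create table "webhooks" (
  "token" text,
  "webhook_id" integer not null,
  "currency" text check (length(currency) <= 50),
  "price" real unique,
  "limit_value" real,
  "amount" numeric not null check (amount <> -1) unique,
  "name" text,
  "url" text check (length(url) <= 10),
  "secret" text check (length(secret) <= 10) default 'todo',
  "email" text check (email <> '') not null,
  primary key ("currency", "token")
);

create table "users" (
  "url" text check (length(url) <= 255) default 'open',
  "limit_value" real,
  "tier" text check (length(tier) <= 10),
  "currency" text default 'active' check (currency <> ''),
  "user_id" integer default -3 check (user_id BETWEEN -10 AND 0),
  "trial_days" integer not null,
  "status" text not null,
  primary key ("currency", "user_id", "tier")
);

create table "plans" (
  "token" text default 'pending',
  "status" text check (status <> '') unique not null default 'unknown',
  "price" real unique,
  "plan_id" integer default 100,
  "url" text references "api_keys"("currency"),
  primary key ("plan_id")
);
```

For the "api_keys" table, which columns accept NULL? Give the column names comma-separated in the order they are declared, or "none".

- currency: part of the PRIMARY KEY, which implies NOT NULL → not nullable.
- name: CHECK does not forbid NULL (a CHECK constraint passes when its expression is NULL) → nullable.
- api_key_id: declared NOT NULL → not nullable.
- ip: no NOT NULL constraint applies → nullable.
- kind: declared NOT NULL → not nullable.
- domain: DEFAULT only fills an omitted column; an explicit NULL is still allowed → nullable.
- token: no NOT NULL constraint applies → nullable.
- region: UNIQUE does not imply NOT NULL → nullable.
- tier: no NOT NULL constraint applies → nullable.
- secret: no NOT NULL constraint applies → nullable.

name, ip, domain, token, region, tier, secret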